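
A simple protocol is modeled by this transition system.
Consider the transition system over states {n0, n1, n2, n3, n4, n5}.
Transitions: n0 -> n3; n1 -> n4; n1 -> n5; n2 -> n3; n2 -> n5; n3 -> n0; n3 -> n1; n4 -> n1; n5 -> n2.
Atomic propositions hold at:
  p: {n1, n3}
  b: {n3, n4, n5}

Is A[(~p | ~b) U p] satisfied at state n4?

Sat(~p) = {n0, n2, n4, n5}
Sat(~b) = {n0, n1, n2}
Sat(~p | ~b) = {n0, n1, n2, n4, n5}
A[(~p | ~b) U p]: least fixpoint, start Z0 = Sat(p) = {n1, n3}, add states in Sat(~p | ~b) with every successor in Z. Z1 = {n0, n1, n3, n4}; fixed.
Sat(A[(~p | ~b) U p]) = {n0, n1, n3, n4}
n4 ∈ Sat(A[(~p | ~b) U p]) = {n0, n1, n3, n4}, so the formula holds at n4.

Yes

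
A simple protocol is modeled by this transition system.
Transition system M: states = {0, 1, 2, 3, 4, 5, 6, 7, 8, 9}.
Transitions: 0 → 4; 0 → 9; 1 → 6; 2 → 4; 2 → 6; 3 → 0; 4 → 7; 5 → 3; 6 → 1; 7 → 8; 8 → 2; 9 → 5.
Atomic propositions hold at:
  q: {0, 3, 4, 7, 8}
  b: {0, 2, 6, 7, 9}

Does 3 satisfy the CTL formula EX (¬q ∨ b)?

Sat(¬q) = {1, 2, 5, 6, 9}
Sat(¬q ∨ b) = {0, 1, 2, 5, 6, 7, 9}
Sat(EX (¬q ∨ b)) = {s : some successor in {0, 1, 2, 5, 6, 7, 9}} = {0, 1, 2, 3, 4, 6, 8, 9}
3 ∈ Sat(EX (¬q ∨ b)) = {0, 1, 2, 3, 4, 6, 8, 9}, so the formula holds at 3.

Yes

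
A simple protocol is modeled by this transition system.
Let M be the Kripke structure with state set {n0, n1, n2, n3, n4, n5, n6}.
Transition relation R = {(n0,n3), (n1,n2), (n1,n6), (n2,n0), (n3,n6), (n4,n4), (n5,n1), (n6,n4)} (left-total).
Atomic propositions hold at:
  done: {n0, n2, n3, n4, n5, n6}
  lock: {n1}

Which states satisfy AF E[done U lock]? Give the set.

E[done U lock]: least fixpoint, start Z0 = Sat(lock) = {n1}, add states in Sat(done) with some successor in Z. Z1 = {n1, n5}; fixed.
Sat(E[done U lock]) = {n1, n5}
AF E[done U lock]: least fixpoint, start Z0 = {n1, n5}, add states with every successor in Z. Already a fixed point.
Sat(AF E[done U lock]) = {n1, n5}

{n1, n5}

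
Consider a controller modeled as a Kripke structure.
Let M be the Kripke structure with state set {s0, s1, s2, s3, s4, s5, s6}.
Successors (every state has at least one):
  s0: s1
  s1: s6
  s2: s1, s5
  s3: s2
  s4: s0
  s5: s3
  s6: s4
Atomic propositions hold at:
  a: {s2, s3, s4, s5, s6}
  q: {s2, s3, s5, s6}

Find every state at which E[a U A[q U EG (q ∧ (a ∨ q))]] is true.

{s2, s3, s5}

Sat(a ∨ q) = {s2, s3, s4, s5, s6}
Sat(q ∧ (a ∨ q)) = {s2, s3, s5, s6}
EG (q ∧ (a ∨ q)): greatest fixpoint, start Z0 = {s2, s3, s5, s6}, keep only states in Sat with some successor in Z. Z1 = {s2, s3, s5}; fixed.
Sat(EG (q ∧ (a ∨ q))) = {s2, s3, s5}
A[q U EG (q ∧ (a ∨ q))]: least fixpoint, start Z0 = Sat(EG (q ∧ (a ∨ q))) = {s2, s3, s5}, add states in Sat(q) with every successor in Z. Already a fixed point.
Sat(A[q U EG (q ∧ (a ∨ q))]) = {s2, s3, s5}
E[a U A[q U EG (q ∧ (a ∨ q))]]: least fixpoint, start Z0 = Sat(A[q U EG (q ∧ (a ∨ q))]) = {s2, s3, s5}, add states in Sat(a) with some successor in Z. Already a fixed point.
Sat(E[a U A[q U EG (q ∧ (a ∨ q))]]) = {s2, s3, s5}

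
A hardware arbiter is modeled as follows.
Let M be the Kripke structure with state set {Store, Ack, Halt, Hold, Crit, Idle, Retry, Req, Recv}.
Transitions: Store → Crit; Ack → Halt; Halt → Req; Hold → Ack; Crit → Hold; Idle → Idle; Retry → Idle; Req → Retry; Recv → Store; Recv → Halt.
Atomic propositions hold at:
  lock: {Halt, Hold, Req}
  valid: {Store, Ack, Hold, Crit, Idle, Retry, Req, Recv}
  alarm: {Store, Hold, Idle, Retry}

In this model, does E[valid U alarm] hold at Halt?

No

E[valid U alarm]: least fixpoint, start Z0 = Sat(alarm) = {Store, Hold, Idle, Retry}, add states in Sat(valid) with some successor in Z. Z1 = {Store, Hold, Crit, Idle, Retry, Req, Recv}; fixed.
Sat(E[valid U alarm]) = {Store, Hold, Crit, Idle, Retry, Req, Recv}
Halt ∉ Sat(E[valid U alarm]) = {Store, Hold, Crit, Idle, Retry, Req, Recv}, so the formula does not hold at Halt.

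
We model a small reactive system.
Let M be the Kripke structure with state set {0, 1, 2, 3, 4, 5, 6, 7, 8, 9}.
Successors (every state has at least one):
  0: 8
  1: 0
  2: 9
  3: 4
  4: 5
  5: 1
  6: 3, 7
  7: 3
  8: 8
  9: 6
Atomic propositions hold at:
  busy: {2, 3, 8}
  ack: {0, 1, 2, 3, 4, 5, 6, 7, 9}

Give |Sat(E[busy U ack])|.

9

E[busy U ack]: least fixpoint, start Z0 = Sat(ack) = {0, 1, 2, 3, 4, 5, 6, 7, 9}, add states in Sat(busy) with some successor in Z. Already a fixed point.
Sat(E[busy U ack]) = {0, 1, 2, 3, 4, 5, 6, 7, 9}
|Sat(E[busy U ack])| = |{0, 1, 2, 3, 4, 5, 6, 7, 9}| = 9.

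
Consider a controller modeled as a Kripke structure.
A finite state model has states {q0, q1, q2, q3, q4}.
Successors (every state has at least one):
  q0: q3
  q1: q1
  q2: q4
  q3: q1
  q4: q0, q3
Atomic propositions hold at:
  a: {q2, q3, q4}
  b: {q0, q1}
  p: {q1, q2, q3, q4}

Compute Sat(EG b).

EG b: greatest fixpoint, start Z0 = {q0, q1}, keep only states in Sat with some successor in Z. Z1 = {q1}; fixed.
Sat(EG b) = {q1}

{q1}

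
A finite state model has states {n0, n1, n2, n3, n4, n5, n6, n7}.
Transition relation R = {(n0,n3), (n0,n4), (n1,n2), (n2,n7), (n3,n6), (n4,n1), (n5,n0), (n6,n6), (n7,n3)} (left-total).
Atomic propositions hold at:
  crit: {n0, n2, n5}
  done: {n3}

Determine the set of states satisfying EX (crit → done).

Sat(crit → done) = {n1, n3, n4, n6, n7}
Sat(EX (crit → done)) = {s : some successor in {n1, n3, n4, n6, n7}} = {n0, n2, n3, n4, n6, n7}

{n0, n2, n3, n4, n6, n7}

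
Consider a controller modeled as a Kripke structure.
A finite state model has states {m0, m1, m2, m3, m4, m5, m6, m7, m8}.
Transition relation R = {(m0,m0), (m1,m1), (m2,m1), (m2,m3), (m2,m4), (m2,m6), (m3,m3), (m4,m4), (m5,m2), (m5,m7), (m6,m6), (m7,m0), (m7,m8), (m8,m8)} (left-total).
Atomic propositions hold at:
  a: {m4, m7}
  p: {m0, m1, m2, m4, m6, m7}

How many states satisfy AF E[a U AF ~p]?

4

Sat(~p) = {m3, m5, m8}
AF ~p: least fixpoint, start Z0 = {m3, m5, m8}, add states with every successor in Z. Already a fixed point.
Sat(AF ~p) = {m3, m5, m8}
E[a U AF ~p]: least fixpoint, start Z0 = Sat(AF ~p) = {m3, m5, m8}, add states in Sat(a) with some successor in Z. Z1 = {m3, m5, m7, m8}; fixed.
Sat(E[a U AF ~p]) = {m3, m5, m7, m8}
AF E[a U AF ~p]: least fixpoint, start Z0 = {m3, m5, m7, m8}, add states with every successor in Z. Already a fixed point.
Sat(AF E[a U AF ~p]) = {m3, m5, m7, m8}
|Sat(AF E[a U AF ~p])| = |{m3, m5, m7, m8}| = 4.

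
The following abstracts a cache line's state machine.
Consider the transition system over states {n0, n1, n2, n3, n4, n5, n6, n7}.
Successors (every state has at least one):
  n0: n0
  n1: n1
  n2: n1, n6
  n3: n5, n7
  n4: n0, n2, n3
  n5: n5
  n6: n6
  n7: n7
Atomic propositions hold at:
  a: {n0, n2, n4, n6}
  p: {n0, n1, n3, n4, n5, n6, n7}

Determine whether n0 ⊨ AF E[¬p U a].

Yes

Sat(¬p) = {n2}
E[¬p U a]: least fixpoint, start Z0 = Sat(a) = {n0, n2, n4, n6}, add states in Sat(¬p) with some successor in Z. Already a fixed point.
Sat(E[¬p U a]) = {n0, n2, n4, n6}
AF E[¬p U a]: least fixpoint, start Z0 = {n0, n2, n4, n6}, add states with every successor in Z. Already a fixed point.
Sat(AF E[¬p U a]) = {n0, n2, n4, n6}
n0 ∈ Sat(AF E[¬p U a]) = {n0, n2, n4, n6}, so the formula holds at n0.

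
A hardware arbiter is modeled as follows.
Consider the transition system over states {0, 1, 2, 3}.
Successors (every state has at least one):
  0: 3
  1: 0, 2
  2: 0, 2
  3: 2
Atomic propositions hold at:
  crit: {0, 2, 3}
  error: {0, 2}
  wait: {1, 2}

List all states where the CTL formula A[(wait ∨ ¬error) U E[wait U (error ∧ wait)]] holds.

Sat(¬error) = {1, 3}
Sat(wait ∨ ¬error) = {1, 2, 3}
Sat(error ∧ wait) = {2}
E[wait U (error ∧ wait)]: least fixpoint, start Z0 = Sat((error ∧ wait)) = {2}, add states in Sat(wait) with some successor in Z. Z1 = {1, 2}; fixed.
Sat(E[wait U (error ∧ wait)]) = {1, 2}
A[(wait ∨ ¬error) U E[wait U (error ∧ wait)]]: least fixpoint, start Z0 = Sat(E[wait U (error ∧ wait)]) = {1, 2}, add states in Sat(wait ∨ ¬error) with every successor in Z. Z1 = {1, 2, 3}; fixed.
Sat(A[(wait ∨ ¬error) U E[wait U (error ∧ wait)]]) = {1, 2, 3}

{1, 2, 3}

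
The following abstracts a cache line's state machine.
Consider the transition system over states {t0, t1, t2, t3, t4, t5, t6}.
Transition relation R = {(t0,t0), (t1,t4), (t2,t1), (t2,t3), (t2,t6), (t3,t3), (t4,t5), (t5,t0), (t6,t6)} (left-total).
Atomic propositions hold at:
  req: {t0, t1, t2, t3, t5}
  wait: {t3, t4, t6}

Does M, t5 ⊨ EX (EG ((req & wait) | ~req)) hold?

No

Sat(req & wait) = {t3}
Sat(~req) = {t4, t6}
Sat((req & wait) | ~req) = {t3, t4, t6}
EG ((req & wait) | ~req): greatest fixpoint, start Z0 = {t3, t4, t6}, keep only states in Sat with some successor in Z. Z1 = {t3, t6}; fixed.
Sat(EG ((req & wait) | ~req)) = {t3, t6}
Sat(EX (EG ((req & wait) | ~req))) = {s : some successor in {t3, t6}} = {t2, t3, t6}
t5 ∉ Sat(EX (EG ((req & wait) | ~req))) = {t2, t3, t6}, so the formula does not hold at t5.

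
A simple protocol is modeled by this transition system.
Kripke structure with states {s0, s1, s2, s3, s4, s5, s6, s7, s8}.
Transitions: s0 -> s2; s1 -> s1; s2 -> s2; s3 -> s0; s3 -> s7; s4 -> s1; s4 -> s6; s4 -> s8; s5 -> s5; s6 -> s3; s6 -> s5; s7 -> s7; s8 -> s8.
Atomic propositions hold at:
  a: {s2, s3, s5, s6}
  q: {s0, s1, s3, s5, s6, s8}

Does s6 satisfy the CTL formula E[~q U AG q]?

No

Sat(~q) = {s2, s4, s7}
AG q: greatest fixpoint, start Z0 = {s0, s1, s3, s5, s6, s8}, keep only states in Sat with every successor in Z. Z1 = {s1, s5, s6, s8}; Z2 = {s1, s5, s8}; fixed.
Sat(AG q) = {s1, s5, s8}
E[~q U AG q]: least fixpoint, start Z0 = Sat(AG q) = {s1, s5, s8}, add states in Sat(~q) with some successor in Z. Z1 = {s1, s4, s5, s8}; fixed.
Sat(E[~q U AG q]) = {s1, s4, s5, s8}
s6 ∉ Sat(E[~q U AG q]) = {s1, s4, s5, s8}, so the formula does not hold at s6.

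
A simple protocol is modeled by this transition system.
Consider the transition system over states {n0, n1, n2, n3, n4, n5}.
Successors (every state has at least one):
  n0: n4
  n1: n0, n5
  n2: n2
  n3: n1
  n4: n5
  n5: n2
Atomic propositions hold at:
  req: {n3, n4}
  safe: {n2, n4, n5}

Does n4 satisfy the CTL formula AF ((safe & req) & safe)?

Sat(safe & req) = {n4}
Sat((safe & req) & safe) = {n4}
AF ((safe & req) & safe): least fixpoint, start Z0 = {n4}, add states with every successor in Z. Z1 = {n0, n4}; fixed.
Sat(AF ((safe & req) & safe)) = {n0, n4}
n4 ∈ Sat(AF ((safe & req) & safe)) = {n0, n4}, so the formula holds at n4.

Yes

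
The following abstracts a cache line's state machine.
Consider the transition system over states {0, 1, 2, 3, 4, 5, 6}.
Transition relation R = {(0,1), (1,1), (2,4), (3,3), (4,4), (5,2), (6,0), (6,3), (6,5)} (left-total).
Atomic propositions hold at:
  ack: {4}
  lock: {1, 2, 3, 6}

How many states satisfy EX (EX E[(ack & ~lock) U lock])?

Sat(~lock) = {0, 4, 5}
Sat(ack & ~lock) = {4}
E[(ack & ~lock) U lock]: least fixpoint, start Z0 = Sat(lock) = {1, 2, 3, 6}, add states in Sat(ack & ~lock) with some successor in Z. Already a fixed point.
Sat(E[(ack & ~lock) U lock]) = {1, 2, 3, 6}
Sat(EX E[(ack & ~lock) U lock]) = {s : some successor in {1, 2, 3, 6}} = {0, 1, 3, 5, 6}
Sat(EX (EX E[(ack & ~lock) U lock])) = {s : some successor in {0, 1, 3, 5, 6}} = {0, 1, 3, 6}
|Sat(EX (EX E[(ack & ~lock) U lock]))| = |{0, 1, 3, 6}| = 4.

4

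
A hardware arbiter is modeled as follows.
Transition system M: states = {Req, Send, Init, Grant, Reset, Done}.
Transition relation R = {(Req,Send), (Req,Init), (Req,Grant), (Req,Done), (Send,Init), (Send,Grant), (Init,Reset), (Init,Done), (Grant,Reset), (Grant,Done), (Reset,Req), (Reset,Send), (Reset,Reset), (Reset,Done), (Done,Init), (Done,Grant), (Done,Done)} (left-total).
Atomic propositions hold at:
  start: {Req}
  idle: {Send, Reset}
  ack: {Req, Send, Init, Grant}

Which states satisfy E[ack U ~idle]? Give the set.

Sat(~idle) = {Req, Init, Grant, Done}
E[ack U ~idle]: least fixpoint, start Z0 = Sat(~idle) = {Req, Init, Grant, Done}, add states in Sat(ack) with some successor in Z. Z1 = {Req, Send, Init, Grant, Done}; fixed.
Sat(E[ack U ~idle]) = {Req, Send, Init, Grant, Done}

{Req, Send, Init, Grant, Done}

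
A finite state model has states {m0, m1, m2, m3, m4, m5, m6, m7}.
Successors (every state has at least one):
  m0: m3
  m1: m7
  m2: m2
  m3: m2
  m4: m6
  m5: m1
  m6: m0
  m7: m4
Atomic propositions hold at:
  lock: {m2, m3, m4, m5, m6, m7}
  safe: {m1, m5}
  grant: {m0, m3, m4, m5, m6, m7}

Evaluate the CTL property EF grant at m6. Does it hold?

EF grant: least fixpoint, start Z0 = {m0, m3, m4, m5, m6, m7}, add states with some successor in Z. Z1 = {m0, m1, m3, m4, m5, m6, m7}; fixed.
Sat(EF grant) = {m0, m1, m3, m4, m5, m6, m7}
m6 ∈ Sat(EF grant) = {m0, m1, m3, m4, m5, m6, m7}, so the formula holds at m6.

Yes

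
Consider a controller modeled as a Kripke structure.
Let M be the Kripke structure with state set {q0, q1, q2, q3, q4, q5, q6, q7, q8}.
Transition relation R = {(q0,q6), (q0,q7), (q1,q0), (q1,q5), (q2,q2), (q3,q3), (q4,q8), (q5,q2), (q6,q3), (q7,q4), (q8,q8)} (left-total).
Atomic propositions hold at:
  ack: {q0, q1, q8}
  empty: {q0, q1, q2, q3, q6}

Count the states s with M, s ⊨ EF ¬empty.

Sat(¬empty) = {q4, q5, q7, q8}
EF ¬empty: least fixpoint, start Z0 = {q4, q5, q7, q8}, add states with some successor in Z. Z1 = {q0, q1, q4, q5, q7, q8}; fixed.
Sat(EF ¬empty) = {q0, q1, q4, q5, q7, q8}
|Sat(EF ¬empty)| = |{q0, q1, q4, q5, q7, q8}| = 6.

6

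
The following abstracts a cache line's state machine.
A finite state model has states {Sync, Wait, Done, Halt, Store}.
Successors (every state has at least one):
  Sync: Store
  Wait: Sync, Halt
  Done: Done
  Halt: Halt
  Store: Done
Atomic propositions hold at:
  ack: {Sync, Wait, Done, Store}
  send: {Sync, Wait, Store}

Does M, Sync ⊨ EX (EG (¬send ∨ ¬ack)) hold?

No

Sat(¬send) = {Done, Halt}
Sat(¬ack) = {Halt}
Sat(¬send ∨ ¬ack) = {Done, Halt}
EG (¬send ∨ ¬ack): greatest fixpoint, start Z0 = {Done, Halt}, keep only states in Sat with some successor in Z. Already a fixed point.
Sat(EG (¬send ∨ ¬ack)) = {Done, Halt}
Sat(EX (EG (¬send ∨ ¬ack))) = {s : some successor in {Done, Halt}} = {Wait, Done, Halt, Store}
Sync ∉ Sat(EX (EG (¬send ∨ ¬ack))) = {Wait, Done, Halt, Store}, so the formula does not hold at Sync.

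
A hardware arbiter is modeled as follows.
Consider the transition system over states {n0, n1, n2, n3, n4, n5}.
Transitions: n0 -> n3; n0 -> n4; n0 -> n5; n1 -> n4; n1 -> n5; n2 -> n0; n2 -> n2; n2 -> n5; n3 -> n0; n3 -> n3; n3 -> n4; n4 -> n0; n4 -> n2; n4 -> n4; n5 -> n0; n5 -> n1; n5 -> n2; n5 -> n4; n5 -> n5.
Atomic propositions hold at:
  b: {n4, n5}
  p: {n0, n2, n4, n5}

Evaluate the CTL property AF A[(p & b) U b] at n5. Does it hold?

Yes

Sat(p & b) = {n4, n5}
A[(p & b) U b]: least fixpoint, start Z0 = Sat(b) = {n4, n5}, add states in Sat(p & b) with every successor in Z. Already a fixed point.
Sat(A[(p & b) U b]) = {n4, n5}
AF A[(p & b) U b]: least fixpoint, start Z0 = {n4, n5}, add states with every successor in Z. Z1 = {n1, n4, n5}; fixed.
Sat(AF A[(p & b) U b]) = {n1, n4, n5}
n5 ∈ Sat(AF A[(p & b) U b]) = {n1, n4, n5}, so the formula holds at n5.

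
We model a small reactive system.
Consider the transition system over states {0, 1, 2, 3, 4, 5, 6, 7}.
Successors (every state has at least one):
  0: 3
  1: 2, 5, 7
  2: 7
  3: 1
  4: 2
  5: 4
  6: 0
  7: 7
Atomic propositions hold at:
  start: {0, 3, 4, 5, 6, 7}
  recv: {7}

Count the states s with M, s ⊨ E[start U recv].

E[start U recv]: least fixpoint, start Z0 = Sat(recv) = {7}, add states in Sat(start) with some successor in Z. Already a fixed point.
Sat(E[start U recv]) = {7}
|Sat(E[start U recv])| = |{7}| = 1.

1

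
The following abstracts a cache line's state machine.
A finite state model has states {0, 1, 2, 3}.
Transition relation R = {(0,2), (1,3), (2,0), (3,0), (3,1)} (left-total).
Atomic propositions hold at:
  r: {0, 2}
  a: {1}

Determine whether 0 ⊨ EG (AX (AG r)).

Yes

AG r: greatest fixpoint, start Z0 = {0, 2}, keep only states in Sat with every successor in Z. Already a fixed point.
Sat(AG r) = {0, 2}
Sat(AX (AG r)) = {s : every successor in {0, 2}} = {0, 2}
EG (AX (AG r)): greatest fixpoint, start Z0 = {0, 2}, keep only states in Sat with some successor in Z. Already a fixed point.
Sat(EG (AX (AG r))) = {0, 2}
0 ∈ Sat(EG (AX (AG r))) = {0, 2}, so the formula holds at 0.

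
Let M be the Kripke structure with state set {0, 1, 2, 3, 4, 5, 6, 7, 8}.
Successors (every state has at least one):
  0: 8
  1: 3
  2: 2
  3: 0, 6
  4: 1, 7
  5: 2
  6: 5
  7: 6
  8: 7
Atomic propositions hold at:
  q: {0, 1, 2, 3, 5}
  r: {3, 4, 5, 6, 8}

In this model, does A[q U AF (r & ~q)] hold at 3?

Yes

Sat(~q) = {4, 6, 7, 8}
Sat(r & ~q) = {4, 6, 8}
AF (r & ~q): least fixpoint, start Z0 = {4, 6, 8}, add states with every successor in Z. Z1 = {0, 4, 6, 7, 8}; Z2 = {0, 3, 4, 6, 7, 8}; Z3 = {0, 1, 3, 4, 6, 7, 8}; fixed.
Sat(AF (r & ~q)) = {0, 1, 3, 4, 6, 7, 8}
A[q U AF (r & ~q)]: least fixpoint, start Z0 = Sat(AF (r & ~q)) = {0, 1, 3, 4, 6, 7, 8}, add states in Sat(q) with every successor in Z. Already a fixed point.
Sat(A[q U AF (r & ~q)]) = {0, 1, 3, 4, 6, 7, 8}
3 ∈ Sat(A[q U AF (r & ~q)]) = {0, 1, 3, 4, 6, 7, 8}, so the formula holds at 3.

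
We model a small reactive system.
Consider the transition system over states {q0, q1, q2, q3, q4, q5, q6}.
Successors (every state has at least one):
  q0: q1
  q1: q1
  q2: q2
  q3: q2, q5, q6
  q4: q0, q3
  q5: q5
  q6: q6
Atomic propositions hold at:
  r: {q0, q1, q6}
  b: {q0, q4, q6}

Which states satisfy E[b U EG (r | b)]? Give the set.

Sat(r | b) = {q0, q1, q4, q6}
EG (r | b): greatest fixpoint, start Z0 = {q0, q1, q4, q6}, keep only states in Sat with some successor in Z. Already a fixed point.
Sat(EG (r | b)) = {q0, q1, q4, q6}
E[b U EG (r | b)]: least fixpoint, start Z0 = Sat(EG (r | b)) = {q0, q1, q4, q6}, add states in Sat(b) with some successor in Z. Already a fixed point.
Sat(E[b U EG (r | b)]) = {q0, q1, q4, q6}

{q0, q1, q4, q6}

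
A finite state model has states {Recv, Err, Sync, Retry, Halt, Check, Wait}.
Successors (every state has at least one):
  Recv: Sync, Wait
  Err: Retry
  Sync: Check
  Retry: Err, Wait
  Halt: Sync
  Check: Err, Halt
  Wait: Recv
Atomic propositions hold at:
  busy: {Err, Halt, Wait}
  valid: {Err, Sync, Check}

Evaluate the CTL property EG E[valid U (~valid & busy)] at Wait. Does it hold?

Sat(~valid) = {Recv, Retry, Halt, Wait}
Sat(~valid & busy) = {Halt, Wait}
E[valid U (~valid & busy)]: least fixpoint, start Z0 = Sat((~valid & busy)) = {Halt, Wait}, add states in Sat(valid) with some successor in Z. Z1 = {Halt, Check, Wait}; Z2 = {Sync, Halt, Check, Wait}; fixed.
Sat(E[valid U (~valid & busy)]) = {Sync, Halt, Check, Wait}
EG E[valid U (~valid & busy)]: greatest fixpoint, start Z0 = {Sync, Halt, Check, Wait}, keep only states in Sat with some successor in Z. Z1 = {Sync, Halt, Check}; fixed.
Sat(EG E[valid U (~valid & busy)]) = {Sync, Halt, Check}
Wait ∉ Sat(EG E[valid U (~valid & busy)]) = {Sync, Halt, Check}, so the formula does not hold at Wait.

No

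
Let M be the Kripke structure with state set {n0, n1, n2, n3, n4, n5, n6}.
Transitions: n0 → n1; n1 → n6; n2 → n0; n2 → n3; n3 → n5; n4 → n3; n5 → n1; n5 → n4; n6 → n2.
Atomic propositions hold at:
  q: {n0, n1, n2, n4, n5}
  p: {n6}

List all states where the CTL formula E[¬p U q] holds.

{n0, n1, n2, n3, n4, n5}

Sat(¬p) = {n0, n1, n2, n3, n4, n5}
E[¬p U q]: least fixpoint, start Z0 = Sat(q) = {n0, n1, n2, n4, n5}, add states in Sat(¬p) with some successor in Z. Z1 = {n0, n1, n2, n3, n4, n5}; fixed.
Sat(E[¬p U q]) = {n0, n1, n2, n3, n4, n5}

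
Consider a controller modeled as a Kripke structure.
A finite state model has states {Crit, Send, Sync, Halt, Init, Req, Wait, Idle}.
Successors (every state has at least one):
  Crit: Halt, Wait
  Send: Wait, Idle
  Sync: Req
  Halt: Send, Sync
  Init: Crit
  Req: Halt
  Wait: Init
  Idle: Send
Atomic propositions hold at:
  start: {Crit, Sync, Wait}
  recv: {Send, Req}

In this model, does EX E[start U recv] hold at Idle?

E[start U recv]: least fixpoint, start Z0 = Sat(recv) = {Send, Req}, add states in Sat(start) with some successor in Z. Z1 = {Send, Sync, Req}; fixed.
Sat(E[start U recv]) = {Send, Sync, Req}
Sat(EX E[start U recv]) = {s : some successor in {Send, Sync, Req}} = {Sync, Halt, Idle}
Idle ∈ Sat(EX E[start U recv]) = {Sync, Halt, Idle}, so the formula holds at Idle.

Yes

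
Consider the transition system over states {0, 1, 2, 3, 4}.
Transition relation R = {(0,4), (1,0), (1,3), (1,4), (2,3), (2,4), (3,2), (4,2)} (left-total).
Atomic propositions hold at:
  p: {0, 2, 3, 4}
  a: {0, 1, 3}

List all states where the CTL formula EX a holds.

{1, 2}

Sat(EX a) = {s : some successor in {0, 1, 3}} = {1, 2}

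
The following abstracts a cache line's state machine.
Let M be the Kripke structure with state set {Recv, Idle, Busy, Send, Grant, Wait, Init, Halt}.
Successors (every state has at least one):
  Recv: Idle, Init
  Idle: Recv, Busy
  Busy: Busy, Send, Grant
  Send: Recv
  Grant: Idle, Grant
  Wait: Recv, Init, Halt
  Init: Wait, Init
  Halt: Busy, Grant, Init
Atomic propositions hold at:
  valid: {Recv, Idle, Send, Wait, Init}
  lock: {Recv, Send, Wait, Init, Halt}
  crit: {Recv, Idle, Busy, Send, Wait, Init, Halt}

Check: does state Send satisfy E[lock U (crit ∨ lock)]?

Sat(crit ∨ lock) = {Recv, Idle, Busy, Send, Wait, Init, Halt}
E[lock U (crit ∨ lock)]: least fixpoint, start Z0 = Sat((crit ∨ lock)) = {Recv, Idle, Busy, Send, Wait, Init, Halt}, add states in Sat(lock) with some successor in Z. Already a fixed point.
Sat(E[lock U (crit ∨ lock)]) = {Recv, Idle, Busy, Send, Wait, Init, Halt}
Send ∈ Sat(E[lock U (crit ∨ lock)]) = {Recv, Idle, Busy, Send, Wait, Init, Halt}, so the formula holds at Send.

Yes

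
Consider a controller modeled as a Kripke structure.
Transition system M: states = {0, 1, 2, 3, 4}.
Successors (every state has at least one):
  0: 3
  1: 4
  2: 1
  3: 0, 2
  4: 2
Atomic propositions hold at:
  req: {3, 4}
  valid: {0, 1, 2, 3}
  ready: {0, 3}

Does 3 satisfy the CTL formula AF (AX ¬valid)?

Sat(¬valid) = {4}
Sat(AX ¬valid) = {s : every successor in {4}} = {1}
AF (AX ¬valid): least fixpoint, start Z0 = {1}, add states with every successor in Z. Z1 = {1, 2}; Z2 = {1, 2, 4}; fixed.
Sat(AF (AX ¬valid)) = {1, 2, 4}
3 ∉ Sat(AF (AX ¬valid)) = {1, 2, 4}, so the formula does not hold at 3.

No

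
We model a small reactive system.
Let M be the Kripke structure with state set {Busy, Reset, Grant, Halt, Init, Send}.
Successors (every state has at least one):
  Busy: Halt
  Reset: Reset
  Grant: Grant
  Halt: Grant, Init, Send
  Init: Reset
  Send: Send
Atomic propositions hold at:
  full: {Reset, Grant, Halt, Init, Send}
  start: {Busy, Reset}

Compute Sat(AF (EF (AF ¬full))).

{Busy}

Sat(¬full) = {Busy}
AF ¬full: least fixpoint, start Z0 = {Busy}, add states with every successor in Z. Already a fixed point.
Sat(AF ¬full) = {Busy}
EF (AF ¬full): least fixpoint, start Z0 = {Busy}, add states with some successor in Z. Already a fixed point.
Sat(EF (AF ¬full)) = {Busy}
AF (EF (AF ¬full)): least fixpoint, start Z0 = {Busy}, add states with every successor in Z. Already a fixed point.
Sat(AF (EF (AF ¬full))) = {Busy}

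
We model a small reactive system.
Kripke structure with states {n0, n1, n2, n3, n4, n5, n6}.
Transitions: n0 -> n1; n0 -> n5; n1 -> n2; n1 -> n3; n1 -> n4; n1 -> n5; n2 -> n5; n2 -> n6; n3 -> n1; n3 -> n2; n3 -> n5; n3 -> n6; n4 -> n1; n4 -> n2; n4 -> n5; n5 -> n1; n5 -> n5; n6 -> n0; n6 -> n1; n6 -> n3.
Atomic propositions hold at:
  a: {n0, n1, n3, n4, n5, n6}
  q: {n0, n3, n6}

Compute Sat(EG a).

{n0, n1, n3, n4, n5, n6}

EG a: greatest fixpoint, start Z0 = {n0, n1, n3, n4, n5, n6}, keep only states in Sat with some successor in Z. Already a fixed point.
Sat(EG a) = {n0, n1, n3, n4, n5, n6}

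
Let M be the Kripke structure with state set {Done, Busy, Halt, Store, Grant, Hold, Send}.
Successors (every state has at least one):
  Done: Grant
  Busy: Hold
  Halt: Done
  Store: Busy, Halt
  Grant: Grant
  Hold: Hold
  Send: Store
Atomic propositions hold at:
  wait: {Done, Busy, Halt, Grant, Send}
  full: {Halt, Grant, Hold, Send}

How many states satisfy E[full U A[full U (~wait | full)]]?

Sat(~wait) = {Store, Hold}
Sat(~wait | full) = {Halt, Store, Grant, Hold, Send}
A[full U (~wait | full)]: least fixpoint, start Z0 = Sat((~wait | full)) = {Halt, Store, Grant, Hold, Send}, add states in Sat(full) with every successor in Z. Already a fixed point.
Sat(A[full U (~wait | full)]) = {Halt, Store, Grant, Hold, Send}
E[full U A[full U (~wait | full)]]: least fixpoint, start Z0 = Sat(A[full U (~wait | full)]) = {Halt, Store, Grant, Hold, Send}, add states in Sat(full) with some successor in Z. Already a fixed point.
Sat(E[full U A[full U (~wait | full)]]) = {Halt, Store, Grant, Hold, Send}
|Sat(E[full U A[full U (~wait | full)]])| = |{Halt, Store, Grant, Hold, Send}| = 5.

5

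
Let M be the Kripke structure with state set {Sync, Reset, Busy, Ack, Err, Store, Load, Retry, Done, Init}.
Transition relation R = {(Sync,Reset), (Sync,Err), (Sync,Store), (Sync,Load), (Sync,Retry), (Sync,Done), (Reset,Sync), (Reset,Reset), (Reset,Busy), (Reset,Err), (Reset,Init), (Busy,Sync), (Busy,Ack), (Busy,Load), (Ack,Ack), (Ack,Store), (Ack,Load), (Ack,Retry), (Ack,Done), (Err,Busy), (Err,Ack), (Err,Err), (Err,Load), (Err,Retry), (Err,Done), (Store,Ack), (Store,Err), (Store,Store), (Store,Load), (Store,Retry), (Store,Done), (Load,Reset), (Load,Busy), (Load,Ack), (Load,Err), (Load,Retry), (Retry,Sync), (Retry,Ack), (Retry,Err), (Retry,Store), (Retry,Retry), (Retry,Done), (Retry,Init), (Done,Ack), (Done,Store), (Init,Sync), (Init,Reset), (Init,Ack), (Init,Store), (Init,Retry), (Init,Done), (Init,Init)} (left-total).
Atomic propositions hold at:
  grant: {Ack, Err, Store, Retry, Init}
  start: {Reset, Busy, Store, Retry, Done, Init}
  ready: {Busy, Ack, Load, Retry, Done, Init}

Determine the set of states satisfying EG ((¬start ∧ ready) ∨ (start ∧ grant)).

Sat(¬start) = {Sync, Ack, Err, Load}
Sat(¬start ∧ ready) = {Ack, Load}
Sat(start ∧ grant) = {Store, Retry, Init}
Sat((¬start ∧ ready) ∨ (start ∧ grant)) = {Ack, Store, Load, Retry, Init}
EG ((¬start ∧ ready) ∨ (start ∧ grant)): greatest fixpoint, start Z0 = {Ack, Store, Load, Retry, Init}, keep only states in Sat with some successor in Z. Already a fixed point.
Sat(EG ((¬start ∧ ready) ∨ (start ∧ grant))) = {Ack, Store, Load, Retry, Init}

{Ack, Store, Load, Retry, Init}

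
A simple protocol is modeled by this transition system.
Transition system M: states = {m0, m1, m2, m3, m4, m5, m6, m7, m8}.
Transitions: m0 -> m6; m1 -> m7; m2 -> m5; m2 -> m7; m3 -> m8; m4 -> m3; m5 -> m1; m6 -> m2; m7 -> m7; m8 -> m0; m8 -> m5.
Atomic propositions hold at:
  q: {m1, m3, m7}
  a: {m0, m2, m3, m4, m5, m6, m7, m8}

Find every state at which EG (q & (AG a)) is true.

AG a: greatest fixpoint, start Z0 = {m0, m2, m3, m4, m5, m6, m7, m8}, keep only states in Sat with every successor in Z. Z1 = {m0, m2, m3, m4, m6, m7, m8}; Z2 = {m0, m3, m4, m6, m7}; Z3 = {m0, m4, m7}; Z4 = {m7}; fixed.
Sat(AG a) = {m7}
Sat(q & (AG a)) = {m7}
EG (q & (AG a)): greatest fixpoint, start Z0 = {m7}, keep only states in Sat with some successor in Z. Already a fixed point.
Sat(EG (q & (AG a))) = {m7}

{m7}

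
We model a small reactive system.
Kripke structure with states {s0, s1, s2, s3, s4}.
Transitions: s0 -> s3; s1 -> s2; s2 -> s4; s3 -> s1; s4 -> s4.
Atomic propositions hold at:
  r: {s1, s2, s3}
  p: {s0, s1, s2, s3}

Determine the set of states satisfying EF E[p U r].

E[p U r]: least fixpoint, start Z0 = Sat(r) = {s1, s2, s3}, add states in Sat(p) with some successor in Z. Z1 = {s0, s1, s2, s3}; fixed.
Sat(E[p U r]) = {s0, s1, s2, s3}
EF E[p U r]: least fixpoint, start Z0 = {s0, s1, s2, s3}, add states with some successor in Z. Already a fixed point.
Sat(EF E[p U r]) = {s0, s1, s2, s3}

{s0, s1, s2, s3}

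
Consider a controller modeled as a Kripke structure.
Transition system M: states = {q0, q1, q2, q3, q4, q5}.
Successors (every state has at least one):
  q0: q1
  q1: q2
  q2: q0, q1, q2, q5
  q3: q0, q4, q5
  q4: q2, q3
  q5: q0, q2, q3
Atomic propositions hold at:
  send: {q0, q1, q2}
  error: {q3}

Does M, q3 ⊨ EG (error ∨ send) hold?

Yes

Sat(error ∨ send) = {q0, q1, q2, q3}
EG (error ∨ send): greatest fixpoint, start Z0 = {q0, q1, q2, q3}, keep only states in Sat with some successor in Z. Already a fixed point.
Sat(EG (error ∨ send)) = {q0, q1, q2, q3}
q3 ∈ Sat(EG (error ∨ send)) = {q0, q1, q2, q3}, so the formula holds at q3.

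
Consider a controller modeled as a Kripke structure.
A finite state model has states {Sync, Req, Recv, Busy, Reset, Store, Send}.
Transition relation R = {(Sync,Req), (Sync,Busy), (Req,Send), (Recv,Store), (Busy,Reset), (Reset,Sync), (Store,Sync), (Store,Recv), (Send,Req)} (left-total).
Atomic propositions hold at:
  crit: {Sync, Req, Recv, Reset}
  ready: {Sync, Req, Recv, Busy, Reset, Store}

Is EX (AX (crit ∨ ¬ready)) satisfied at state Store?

No

Sat(¬ready) = {Send}
Sat(crit ∨ ¬ready) = {Sync, Req, Recv, Reset, Send}
Sat(AX (crit ∨ ¬ready)) = {s : every successor in {Sync, Req, Recv, Reset, Send}} = {Req, Busy, Reset, Store, Send}
Sat(EX (AX (crit ∨ ¬ready))) = {s : some successor in {Req, Busy, Reset, Store, Send}} = {Sync, Req, Recv, Busy, Send}
Store ∉ Sat(EX (AX (crit ∨ ¬ready))) = {Sync, Req, Recv, Busy, Send}, so the formula does not hold at Store.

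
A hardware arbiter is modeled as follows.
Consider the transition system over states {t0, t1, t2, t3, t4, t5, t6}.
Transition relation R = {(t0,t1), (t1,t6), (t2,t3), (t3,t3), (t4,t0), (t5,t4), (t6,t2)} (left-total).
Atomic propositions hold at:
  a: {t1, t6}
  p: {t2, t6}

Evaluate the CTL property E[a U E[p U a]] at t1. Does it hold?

Yes

E[p U a]: least fixpoint, start Z0 = Sat(a) = {t1, t6}, add states in Sat(p) with some successor in Z. Already a fixed point.
Sat(E[p U a]) = {t1, t6}
E[a U E[p U a]]: least fixpoint, start Z0 = Sat(E[p U a]) = {t1, t6}, add states in Sat(a) with some successor in Z. Already a fixed point.
Sat(E[a U E[p U a]]) = {t1, t6}
t1 ∈ Sat(E[a U E[p U a]]) = {t1, t6}, so the formula holds at t1.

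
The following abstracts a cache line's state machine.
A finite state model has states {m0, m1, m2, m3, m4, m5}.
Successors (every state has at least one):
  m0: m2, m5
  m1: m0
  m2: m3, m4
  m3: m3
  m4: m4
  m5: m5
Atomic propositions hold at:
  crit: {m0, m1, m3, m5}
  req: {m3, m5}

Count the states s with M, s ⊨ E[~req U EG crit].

5

Sat(~req) = {m0, m1, m2, m4}
EG crit: greatest fixpoint, start Z0 = {m0, m1, m3, m5}, keep only states in Sat with some successor in Z. Already a fixed point.
Sat(EG crit) = {m0, m1, m3, m5}
E[~req U EG crit]: least fixpoint, start Z0 = Sat(EG crit) = {m0, m1, m3, m5}, add states in Sat(~req) with some successor in Z. Z1 = {m0, m1, m2, m3, m5}; fixed.
Sat(E[~req U EG crit]) = {m0, m1, m2, m3, m5}
|Sat(E[~req U EG crit])| = |{m0, m1, m2, m3, m5}| = 5.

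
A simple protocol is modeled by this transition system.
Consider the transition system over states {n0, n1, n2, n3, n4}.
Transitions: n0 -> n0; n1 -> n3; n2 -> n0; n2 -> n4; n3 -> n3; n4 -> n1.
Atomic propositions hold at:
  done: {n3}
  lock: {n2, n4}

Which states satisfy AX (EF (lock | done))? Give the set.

Sat(lock | done) = {n2, n3, n4}
EF (lock | done): least fixpoint, start Z0 = {n2, n3, n4}, add states with some successor in Z. Z1 = {n1, n2, n3, n4}; fixed.
Sat(EF (lock | done)) = {n1, n2, n3, n4}
Sat(AX (EF (lock | done))) = {s : every successor in {n1, n2, n3, n4}} = {n1, n3, n4}

{n1, n3, n4}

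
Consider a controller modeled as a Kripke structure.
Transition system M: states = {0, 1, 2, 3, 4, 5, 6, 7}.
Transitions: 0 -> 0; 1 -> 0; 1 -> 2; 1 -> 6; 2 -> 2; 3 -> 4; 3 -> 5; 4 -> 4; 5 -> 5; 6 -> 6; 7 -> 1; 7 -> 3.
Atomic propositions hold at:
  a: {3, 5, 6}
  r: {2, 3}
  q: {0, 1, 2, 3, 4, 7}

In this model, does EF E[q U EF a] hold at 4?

EF a: least fixpoint, start Z0 = {3, 5, 6}, add states with some successor in Z. Z1 = {1, 3, 5, 6, 7}; fixed.
Sat(EF a) = {1, 3, 5, 6, 7}
E[q U EF a]: least fixpoint, start Z0 = Sat(EF a) = {1, 3, 5, 6, 7}, add states in Sat(q) with some successor in Z. Already a fixed point.
Sat(E[q U EF a]) = {1, 3, 5, 6, 7}
EF E[q U EF a]: least fixpoint, start Z0 = {1, 3, 5, 6, 7}, add states with some successor in Z. Already a fixed point.
Sat(EF E[q U EF a]) = {1, 3, 5, 6, 7}
4 ∉ Sat(EF E[q U EF a]) = {1, 3, 5, 6, 7}, so the formula does not hold at 4.

No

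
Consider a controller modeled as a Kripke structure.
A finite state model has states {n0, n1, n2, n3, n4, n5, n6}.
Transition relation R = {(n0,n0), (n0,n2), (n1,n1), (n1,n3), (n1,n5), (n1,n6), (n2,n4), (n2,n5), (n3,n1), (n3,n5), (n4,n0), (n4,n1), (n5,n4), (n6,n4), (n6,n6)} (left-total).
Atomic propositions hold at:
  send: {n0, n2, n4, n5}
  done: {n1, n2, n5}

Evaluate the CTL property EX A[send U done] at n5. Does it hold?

No

A[send U done]: least fixpoint, start Z0 = Sat(done) = {n1, n2, n5}, add states in Sat(send) with every successor in Z. Already a fixed point.
Sat(A[send U done]) = {n1, n2, n5}
Sat(EX A[send U done]) = {s : some successor in {n1, n2, n5}} = {n0, n1, n2, n3, n4}
n5 ∉ Sat(EX A[send U done]) = {n0, n1, n2, n3, n4}, so the formula does not hold at n5.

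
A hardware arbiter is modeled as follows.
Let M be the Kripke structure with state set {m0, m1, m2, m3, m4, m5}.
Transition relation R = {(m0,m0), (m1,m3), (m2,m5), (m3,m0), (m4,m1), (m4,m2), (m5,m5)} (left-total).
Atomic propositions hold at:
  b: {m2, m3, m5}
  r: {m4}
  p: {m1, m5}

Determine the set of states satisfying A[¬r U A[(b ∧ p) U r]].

{m4}

Sat(¬r) = {m0, m1, m2, m3, m5}
Sat(b ∧ p) = {m5}
A[(b ∧ p) U r]: least fixpoint, start Z0 = Sat(r) = {m4}, add states in Sat(b ∧ p) with every successor in Z. Already a fixed point.
Sat(A[(b ∧ p) U r]) = {m4}
A[¬r U A[(b ∧ p) U r]]: least fixpoint, start Z0 = Sat(A[(b ∧ p) U r]) = {m4}, add states in Sat(¬r) with every successor in Z. Already a fixed point.
Sat(A[¬r U A[(b ∧ p) U r]]) = {m4}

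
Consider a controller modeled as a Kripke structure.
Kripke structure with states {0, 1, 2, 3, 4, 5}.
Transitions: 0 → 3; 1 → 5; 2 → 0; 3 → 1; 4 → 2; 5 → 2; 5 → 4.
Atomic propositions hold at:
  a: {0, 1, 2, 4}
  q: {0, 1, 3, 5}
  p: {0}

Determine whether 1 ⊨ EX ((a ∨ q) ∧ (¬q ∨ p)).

Sat(a ∨ q) = {0, 1, 2, 3, 4, 5}
Sat(¬q) = {2, 4}
Sat(¬q ∨ p) = {0, 2, 4}
Sat((a ∨ q) ∧ (¬q ∨ p)) = {0, 2, 4}
Sat(EX ((a ∨ q) ∧ (¬q ∨ p))) = {s : some successor in {0, 2, 4}} = {2, 4, 5}
1 ∉ Sat(EX ((a ∨ q) ∧ (¬q ∨ p))) = {2, 4, 5}, so the formula does not hold at 1.

No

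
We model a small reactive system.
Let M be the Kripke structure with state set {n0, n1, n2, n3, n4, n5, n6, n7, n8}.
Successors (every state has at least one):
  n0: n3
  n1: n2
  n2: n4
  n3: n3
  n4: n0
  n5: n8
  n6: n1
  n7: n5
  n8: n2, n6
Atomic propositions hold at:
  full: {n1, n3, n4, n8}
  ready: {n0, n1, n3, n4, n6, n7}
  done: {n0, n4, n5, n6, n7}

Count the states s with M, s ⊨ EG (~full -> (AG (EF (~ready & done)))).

1

Sat(~full) = {n0, n2, n5, n6, n7}
Sat(~ready) = {n2, n5, n8}
Sat(~ready & done) = {n5}
EF (~ready & done): least fixpoint, start Z0 = {n5}, add states with some successor in Z. Z1 = {n5, n7}; fixed.
Sat(EF (~ready & done)) = {n5, n7}
AG (EF (~ready & done)): greatest fixpoint, start Z0 = {n5, n7}, keep only states in Sat with every successor in Z. Z1 = {n7}; Z2 = ∅; fixed.
Sat(AG (EF (~ready & done))) = ∅
Sat(~full -> (AG (EF (~ready & done)))) = {n1, n3, n4, n8}
EG (~full -> (AG (EF (~ready & done)))): greatest fixpoint, start Z0 = {n1, n3, n4, n8}, keep only states in Sat with some successor in Z. Z1 = {n3}; fixed.
Sat(EG (~full -> (AG (EF (~ready & done))))) = {n3}
|Sat(EG (~full -> (AG (EF (~ready & done)))))| = |{n3}| = 1.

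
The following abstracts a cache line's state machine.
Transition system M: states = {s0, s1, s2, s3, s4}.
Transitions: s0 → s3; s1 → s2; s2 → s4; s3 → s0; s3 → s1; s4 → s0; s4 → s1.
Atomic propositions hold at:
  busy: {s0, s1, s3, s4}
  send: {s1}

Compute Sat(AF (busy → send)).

{s1, s2}

Sat(busy → send) = {s1, s2}
AF (busy → send): least fixpoint, start Z0 = {s1, s2}, add states with every successor in Z. Already a fixed point.
Sat(AF (busy → send)) = {s1, s2}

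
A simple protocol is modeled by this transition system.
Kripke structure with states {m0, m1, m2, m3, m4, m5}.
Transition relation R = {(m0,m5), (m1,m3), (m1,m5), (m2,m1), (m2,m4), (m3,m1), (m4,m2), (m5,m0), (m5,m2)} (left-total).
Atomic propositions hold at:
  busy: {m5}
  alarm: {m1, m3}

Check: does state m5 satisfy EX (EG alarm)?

No

EG alarm: greatest fixpoint, start Z0 = {m1, m3}, keep only states in Sat with some successor in Z. Already a fixed point.
Sat(EG alarm) = {m1, m3}
Sat(EX (EG alarm)) = {s : some successor in {m1, m3}} = {m1, m2, m3}
m5 ∉ Sat(EX (EG alarm)) = {m1, m2, m3}, so the formula does not hold at m5.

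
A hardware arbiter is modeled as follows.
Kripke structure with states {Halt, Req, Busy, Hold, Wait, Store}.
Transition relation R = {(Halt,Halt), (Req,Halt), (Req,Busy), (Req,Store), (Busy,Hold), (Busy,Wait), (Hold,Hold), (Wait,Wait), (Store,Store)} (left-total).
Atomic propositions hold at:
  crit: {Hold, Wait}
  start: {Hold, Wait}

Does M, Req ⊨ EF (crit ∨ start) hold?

Sat(crit ∨ start) = {Hold, Wait}
EF (crit ∨ start): least fixpoint, start Z0 = {Hold, Wait}, add states with some successor in Z. Z1 = {Busy, Hold, Wait}; Z2 = {Req, Busy, Hold, Wait}; fixed.
Sat(EF (crit ∨ start)) = {Req, Busy, Hold, Wait}
Req ∈ Sat(EF (crit ∨ start)) = {Req, Busy, Hold, Wait}, so the formula holds at Req.

Yes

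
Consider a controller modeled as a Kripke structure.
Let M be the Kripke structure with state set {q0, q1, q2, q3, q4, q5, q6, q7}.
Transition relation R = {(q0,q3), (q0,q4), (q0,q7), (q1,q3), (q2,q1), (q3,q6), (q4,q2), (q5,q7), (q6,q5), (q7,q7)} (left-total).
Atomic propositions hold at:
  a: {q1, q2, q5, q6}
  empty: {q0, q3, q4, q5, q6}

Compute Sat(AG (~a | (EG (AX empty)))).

{q7}

Sat(~a) = {q0, q3, q4, q7}
Sat(AX empty) = {s : every successor in {q0, q3, q4, q5, q6}} = {q1, q3, q6}
EG (AX empty): greatest fixpoint, start Z0 = {q1, q3, q6}, keep only states in Sat with some successor in Z. Z1 = {q1, q3}; Z2 = {q1}; Z3 = ∅; fixed.
Sat(EG (AX empty)) = ∅
Sat(~a | (EG (AX empty))) = {q0, q3, q4, q7}
AG (~a | (EG (AX empty))): greatest fixpoint, start Z0 = {q0, q3, q4, q7}, keep only states in Sat with every successor in Z. Z1 = {q0, q7}; Z2 = {q7}; fixed.
Sat(AG (~a | (EG (AX empty)))) = {q7}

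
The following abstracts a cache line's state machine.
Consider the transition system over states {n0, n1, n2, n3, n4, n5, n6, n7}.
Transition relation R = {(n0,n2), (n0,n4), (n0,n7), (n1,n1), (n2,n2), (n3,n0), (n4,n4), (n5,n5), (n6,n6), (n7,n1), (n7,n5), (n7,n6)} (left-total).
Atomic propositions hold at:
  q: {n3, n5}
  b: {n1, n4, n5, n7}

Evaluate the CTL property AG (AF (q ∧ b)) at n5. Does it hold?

Sat(q ∧ b) = {n5}
AF (q ∧ b): least fixpoint, start Z0 = {n5}, add states with every successor in Z. Already a fixed point.
Sat(AF (q ∧ b)) = {n5}
AG (AF (q ∧ b)): greatest fixpoint, start Z0 = {n5}, keep only states in Sat with every successor in Z. Already a fixed point.
Sat(AG (AF (q ∧ b))) = {n5}
n5 ∈ Sat(AG (AF (q ∧ b))) = {n5}, so the formula holds at n5.

Yes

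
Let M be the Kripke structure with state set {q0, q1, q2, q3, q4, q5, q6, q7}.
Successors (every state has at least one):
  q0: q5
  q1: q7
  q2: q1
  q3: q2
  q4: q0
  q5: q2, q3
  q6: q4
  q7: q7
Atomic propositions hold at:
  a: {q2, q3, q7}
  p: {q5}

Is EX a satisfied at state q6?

No

Sat(EX a) = {s : some successor in {q2, q3, q7}} = {q1, q3, q5, q7}
q6 ∉ Sat(EX a) = {q1, q3, q5, q7}, so the formula does not hold at q6.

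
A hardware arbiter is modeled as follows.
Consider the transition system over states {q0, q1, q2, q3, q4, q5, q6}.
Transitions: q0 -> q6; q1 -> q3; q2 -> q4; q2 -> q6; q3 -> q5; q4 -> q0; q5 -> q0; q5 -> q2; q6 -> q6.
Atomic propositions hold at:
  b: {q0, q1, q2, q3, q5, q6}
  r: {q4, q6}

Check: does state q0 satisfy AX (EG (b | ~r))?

Sat(~r) = {q0, q1, q2, q3, q5}
Sat(b | ~r) = {q0, q1, q2, q3, q5, q6}
EG (b | ~r): greatest fixpoint, start Z0 = {q0, q1, q2, q3, q5, q6}, keep only states in Sat with some successor in Z. Already a fixed point.
Sat(EG (b | ~r)) = {q0, q1, q2, q3, q5, q6}
Sat(AX (EG (b | ~r))) = {s : every successor in {q0, q1, q2, q3, q5, q6}} = {q0, q1, q3, q4, q5, q6}
q0 ∈ Sat(AX (EG (b | ~r))) = {q0, q1, q3, q4, q5, q6}, so the formula holds at q0.

Yes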